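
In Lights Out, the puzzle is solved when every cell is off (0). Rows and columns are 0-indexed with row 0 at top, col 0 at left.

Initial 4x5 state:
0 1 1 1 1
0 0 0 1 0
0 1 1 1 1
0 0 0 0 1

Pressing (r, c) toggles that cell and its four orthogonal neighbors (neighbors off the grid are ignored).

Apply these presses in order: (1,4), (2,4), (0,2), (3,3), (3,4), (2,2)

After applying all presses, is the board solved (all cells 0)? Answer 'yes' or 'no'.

After press 1 at (1,4):
0 1 1 1 0
0 0 0 0 1
0 1 1 1 0
0 0 0 0 1

After press 2 at (2,4):
0 1 1 1 0
0 0 0 0 0
0 1 1 0 1
0 0 0 0 0

After press 3 at (0,2):
0 0 0 0 0
0 0 1 0 0
0 1 1 0 1
0 0 0 0 0

After press 4 at (3,3):
0 0 0 0 0
0 0 1 0 0
0 1 1 1 1
0 0 1 1 1

After press 5 at (3,4):
0 0 0 0 0
0 0 1 0 0
0 1 1 1 0
0 0 1 0 0

After press 6 at (2,2):
0 0 0 0 0
0 0 0 0 0
0 0 0 0 0
0 0 0 0 0

Lights still on: 0

Answer: yes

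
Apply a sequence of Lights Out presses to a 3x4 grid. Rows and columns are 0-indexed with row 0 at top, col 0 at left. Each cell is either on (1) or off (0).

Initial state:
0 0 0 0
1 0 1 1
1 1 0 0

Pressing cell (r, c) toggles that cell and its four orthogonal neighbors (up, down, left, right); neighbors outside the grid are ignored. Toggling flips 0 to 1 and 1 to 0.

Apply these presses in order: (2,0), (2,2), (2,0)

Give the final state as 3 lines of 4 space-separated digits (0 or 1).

After press 1 at (2,0):
0 0 0 0
0 0 1 1
0 0 0 0

After press 2 at (2,2):
0 0 0 0
0 0 0 1
0 1 1 1

After press 3 at (2,0):
0 0 0 0
1 0 0 1
1 0 1 1

Answer: 0 0 0 0
1 0 0 1
1 0 1 1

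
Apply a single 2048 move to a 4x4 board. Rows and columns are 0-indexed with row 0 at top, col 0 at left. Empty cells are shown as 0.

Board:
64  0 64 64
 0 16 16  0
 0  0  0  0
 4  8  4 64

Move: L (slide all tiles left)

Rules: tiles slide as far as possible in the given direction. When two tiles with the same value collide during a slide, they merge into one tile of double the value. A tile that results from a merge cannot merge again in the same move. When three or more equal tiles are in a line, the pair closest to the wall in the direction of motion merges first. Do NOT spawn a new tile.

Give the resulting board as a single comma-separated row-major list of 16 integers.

Answer: 128, 64, 0, 0, 32, 0, 0, 0, 0, 0, 0, 0, 4, 8, 4, 64

Derivation:
Slide left:
row 0: [64, 0, 64, 64] -> [128, 64, 0, 0]
row 1: [0, 16, 16, 0] -> [32, 0, 0, 0]
row 2: [0, 0, 0, 0] -> [0, 0, 0, 0]
row 3: [4, 8, 4, 64] -> [4, 8, 4, 64]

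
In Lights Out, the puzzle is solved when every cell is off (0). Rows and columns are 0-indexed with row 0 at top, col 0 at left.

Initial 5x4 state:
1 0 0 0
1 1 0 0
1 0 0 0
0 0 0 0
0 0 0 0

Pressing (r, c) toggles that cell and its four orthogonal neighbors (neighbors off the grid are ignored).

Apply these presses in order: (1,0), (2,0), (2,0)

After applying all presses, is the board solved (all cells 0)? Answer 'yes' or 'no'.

Answer: yes

Derivation:
After press 1 at (1,0):
0 0 0 0
0 0 0 0
0 0 0 0
0 0 0 0
0 0 0 0

After press 2 at (2,0):
0 0 0 0
1 0 0 0
1 1 0 0
1 0 0 0
0 0 0 0

After press 3 at (2,0):
0 0 0 0
0 0 0 0
0 0 0 0
0 0 0 0
0 0 0 0

Lights still on: 0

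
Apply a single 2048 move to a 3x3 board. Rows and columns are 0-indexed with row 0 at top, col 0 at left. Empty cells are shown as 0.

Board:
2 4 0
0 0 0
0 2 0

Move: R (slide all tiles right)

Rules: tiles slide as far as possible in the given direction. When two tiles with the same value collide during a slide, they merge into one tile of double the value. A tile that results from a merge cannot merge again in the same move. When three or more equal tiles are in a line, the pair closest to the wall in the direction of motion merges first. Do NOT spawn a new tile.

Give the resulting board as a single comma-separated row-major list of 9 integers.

Slide right:
row 0: [2, 4, 0] -> [0, 2, 4]
row 1: [0, 0, 0] -> [0, 0, 0]
row 2: [0, 2, 0] -> [0, 0, 2]

Answer: 0, 2, 4, 0, 0, 0, 0, 0, 2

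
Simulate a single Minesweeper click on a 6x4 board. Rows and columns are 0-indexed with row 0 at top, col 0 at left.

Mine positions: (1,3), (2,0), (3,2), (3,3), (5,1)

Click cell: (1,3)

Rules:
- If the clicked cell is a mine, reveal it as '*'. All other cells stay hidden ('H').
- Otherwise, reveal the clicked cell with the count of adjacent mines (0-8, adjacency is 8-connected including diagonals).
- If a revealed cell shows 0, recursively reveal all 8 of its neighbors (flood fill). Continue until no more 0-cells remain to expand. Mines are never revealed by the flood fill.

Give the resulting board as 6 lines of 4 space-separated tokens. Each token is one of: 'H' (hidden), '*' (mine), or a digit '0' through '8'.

H H H H
H H H *
H H H H
H H H H
H H H H
H H H H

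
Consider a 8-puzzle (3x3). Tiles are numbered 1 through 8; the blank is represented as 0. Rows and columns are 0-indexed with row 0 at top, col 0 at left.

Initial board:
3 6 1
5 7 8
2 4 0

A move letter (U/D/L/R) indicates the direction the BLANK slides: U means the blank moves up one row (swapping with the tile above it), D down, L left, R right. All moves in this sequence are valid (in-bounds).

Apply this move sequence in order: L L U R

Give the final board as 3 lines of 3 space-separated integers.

After move 1 (L):
3 6 1
5 7 8
2 0 4

After move 2 (L):
3 6 1
5 7 8
0 2 4

After move 3 (U):
3 6 1
0 7 8
5 2 4

After move 4 (R):
3 6 1
7 0 8
5 2 4

Answer: 3 6 1
7 0 8
5 2 4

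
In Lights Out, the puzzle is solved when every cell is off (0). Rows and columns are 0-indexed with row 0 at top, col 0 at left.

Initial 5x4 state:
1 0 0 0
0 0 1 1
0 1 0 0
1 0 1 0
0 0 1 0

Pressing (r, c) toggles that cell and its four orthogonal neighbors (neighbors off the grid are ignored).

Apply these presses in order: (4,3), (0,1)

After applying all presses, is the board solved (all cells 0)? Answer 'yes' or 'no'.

After press 1 at (4,3):
1 0 0 0
0 0 1 1
0 1 0 0
1 0 1 1
0 0 0 1

After press 2 at (0,1):
0 1 1 0
0 1 1 1
0 1 0 0
1 0 1 1
0 0 0 1

Lights still on: 10

Answer: no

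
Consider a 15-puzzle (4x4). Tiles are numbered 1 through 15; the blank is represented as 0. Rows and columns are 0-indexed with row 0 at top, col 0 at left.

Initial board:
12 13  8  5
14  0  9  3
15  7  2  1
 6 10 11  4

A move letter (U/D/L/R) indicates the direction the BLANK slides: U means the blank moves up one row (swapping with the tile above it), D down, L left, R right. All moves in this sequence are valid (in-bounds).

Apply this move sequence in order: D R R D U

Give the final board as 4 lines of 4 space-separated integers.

Answer: 12 13  8  5
14  7  9  3
15  2  1  0
 6 10 11  4

Derivation:
After move 1 (D):
12 13  8  5
14  7  9  3
15  0  2  1
 6 10 11  4

After move 2 (R):
12 13  8  5
14  7  9  3
15  2  0  1
 6 10 11  4

After move 3 (R):
12 13  8  5
14  7  9  3
15  2  1  0
 6 10 11  4

After move 4 (D):
12 13  8  5
14  7  9  3
15  2  1  4
 6 10 11  0

After move 5 (U):
12 13  8  5
14  7  9  3
15  2  1  0
 6 10 11  4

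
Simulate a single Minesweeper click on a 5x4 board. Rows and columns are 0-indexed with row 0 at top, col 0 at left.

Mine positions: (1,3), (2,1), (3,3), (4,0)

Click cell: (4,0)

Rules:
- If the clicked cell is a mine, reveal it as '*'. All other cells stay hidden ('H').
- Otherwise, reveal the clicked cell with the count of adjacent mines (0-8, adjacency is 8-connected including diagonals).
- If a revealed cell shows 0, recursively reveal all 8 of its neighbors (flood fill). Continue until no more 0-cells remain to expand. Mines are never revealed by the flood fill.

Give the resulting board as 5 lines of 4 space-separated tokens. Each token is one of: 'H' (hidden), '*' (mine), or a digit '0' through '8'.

H H H H
H H H H
H H H H
H H H H
* H H H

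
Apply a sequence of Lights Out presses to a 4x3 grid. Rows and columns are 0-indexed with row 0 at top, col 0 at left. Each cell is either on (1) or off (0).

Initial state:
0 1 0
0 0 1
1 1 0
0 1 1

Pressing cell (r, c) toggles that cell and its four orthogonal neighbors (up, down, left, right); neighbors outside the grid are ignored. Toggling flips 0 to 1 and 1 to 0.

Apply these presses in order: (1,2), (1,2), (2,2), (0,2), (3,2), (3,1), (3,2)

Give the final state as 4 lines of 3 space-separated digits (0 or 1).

Answer: 0 0 1
0 0 1
1 1 1
1 0 1

Derivation:
After press 1 at (1,2):
0 1 1
0 1 0
1 1 1
0 1 1

After press 2 at (1,2):
0 1 0
0 0 1
1 1 0
0 1 1

After press 3 at (2,2):
0 1 0
0 0 0
1 0 1
0 1 0

After press 4 at (0,2):
0 0 1
0 0 1
1 0 1
0 1 0

After press 5 at (3,2):
0 0 1
0 0 1
1 0 0
0 0 1

After press 6 at (3,1):
0 0 1
0 0 1
1 1 0
1 1 0

After press 7 at (3,2):
0 0 1
0 0 1
1 1 1
1 0 1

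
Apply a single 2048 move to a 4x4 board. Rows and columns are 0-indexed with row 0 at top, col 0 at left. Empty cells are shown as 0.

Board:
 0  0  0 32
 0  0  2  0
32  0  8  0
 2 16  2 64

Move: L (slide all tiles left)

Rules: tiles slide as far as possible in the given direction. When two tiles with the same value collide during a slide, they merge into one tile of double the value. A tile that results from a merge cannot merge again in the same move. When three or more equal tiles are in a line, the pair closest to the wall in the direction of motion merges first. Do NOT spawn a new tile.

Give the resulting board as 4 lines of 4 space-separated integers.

Answer: 32  0  0  0
 2  0  0  0
32  8  0  0
 2 16  2 64

Derivation:
Slide left:
row 0: [0, 0, 0, 32] -> [32, 0, 0, 0]
row 1: [0, 0, 2, 0] -> [2, 0, 0, 0]
row 2: [32, 0, 8, 0] -> [32, 8, 0, 0]
row 3: [2, 16, 2, 64] -> [2, 16, 2, 64]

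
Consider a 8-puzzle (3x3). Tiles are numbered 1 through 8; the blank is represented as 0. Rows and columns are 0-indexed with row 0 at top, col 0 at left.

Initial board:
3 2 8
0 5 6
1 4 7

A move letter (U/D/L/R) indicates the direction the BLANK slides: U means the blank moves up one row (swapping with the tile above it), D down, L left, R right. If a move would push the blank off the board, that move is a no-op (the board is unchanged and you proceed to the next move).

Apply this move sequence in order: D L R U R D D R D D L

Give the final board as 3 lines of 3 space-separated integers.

After move 1 (D):
3 2 8
1 5 6
0 4 7

After move 2 (L):
3 2 8
1 5 6
0 4 7

After move 3 (R):
3 2 8
1 5 6
4 0 7

After move 4 (U):
3 2 8
1 0 6
4 5 7

After move 5 (R):
3 2 8
1 6 0
4 5 7

After move 6 (D):
3 2 8
1 6 7
4 5 0

After move 7 (D):
3 2 8
1 6 7
4 5 0

After move 8 (R):
3 2 8
1 6 7
4 5 0

After move 9 (D):
3 2 8
1 6 7
4 5 0

After move 10 (D):
3 2 8
1 6 7
4 5 0

After move 11 (L):
3 2 8
1 6 7
4 0 5

Answer: 3 2 8
1 6 7
4 0 5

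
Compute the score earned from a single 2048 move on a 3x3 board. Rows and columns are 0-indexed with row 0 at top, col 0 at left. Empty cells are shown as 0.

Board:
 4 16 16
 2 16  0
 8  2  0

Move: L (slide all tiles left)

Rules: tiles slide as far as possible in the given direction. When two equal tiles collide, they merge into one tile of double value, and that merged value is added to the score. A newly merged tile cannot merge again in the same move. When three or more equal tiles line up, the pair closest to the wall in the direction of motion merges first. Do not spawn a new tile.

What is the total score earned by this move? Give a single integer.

Slide left:
row 0: [4, 16, 16] -> [4, 32, 0]  score +32 (running 32)
row 1: [2, 16, 0] -> [2, 16, 0]  score +0 (running 32)
row 2: [8, 2, 0] -> [8, 2, 0]  score +0 (running 32)
Board after move:
 4 32  0
 2 16  0
 8  2  0

Answer: 32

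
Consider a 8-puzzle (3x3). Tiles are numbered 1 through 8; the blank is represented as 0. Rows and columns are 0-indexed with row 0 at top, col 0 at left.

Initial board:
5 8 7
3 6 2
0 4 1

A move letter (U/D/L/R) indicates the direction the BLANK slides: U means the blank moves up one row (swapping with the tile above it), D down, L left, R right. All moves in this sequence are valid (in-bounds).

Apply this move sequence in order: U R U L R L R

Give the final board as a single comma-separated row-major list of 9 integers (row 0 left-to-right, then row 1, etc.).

Answer: 5, 0, 7, 6, 8, 2, 3, 4, 1

Derivation:
After move 1 (U):
5 8 7
0 6 2
3 4 1

After move 2 (R):
5 8 7
6 0 2
3 4 1

After move 3 (U):
5 0 7
6 8 2
3 4 1

After move 4 (L):
0 5 7
6 8 2
3 4 1

After move 5 (R):
5 0 7
6 8 2
3 4 1

After move 6 (L):
0 5 7
6 8 2
3 4 1

After move 7 (R):
5 0 7
6 8 2
3 4 1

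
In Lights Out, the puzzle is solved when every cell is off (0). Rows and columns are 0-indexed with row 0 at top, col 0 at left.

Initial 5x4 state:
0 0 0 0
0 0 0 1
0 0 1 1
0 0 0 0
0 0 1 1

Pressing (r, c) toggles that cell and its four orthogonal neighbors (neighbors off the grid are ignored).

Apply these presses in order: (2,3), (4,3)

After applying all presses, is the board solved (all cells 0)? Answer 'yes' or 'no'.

After press 1 at (2,3):
0 0 0 0
0 0 0 0
0 0 0 0
0 0 0 1
0 0 1 1

After press 2 at (4,3):
0 0 0 0
0 0 0 0
0 0 0 0
0 0 0 0
0 0 0 0

Lights still on: 0

Answer: yes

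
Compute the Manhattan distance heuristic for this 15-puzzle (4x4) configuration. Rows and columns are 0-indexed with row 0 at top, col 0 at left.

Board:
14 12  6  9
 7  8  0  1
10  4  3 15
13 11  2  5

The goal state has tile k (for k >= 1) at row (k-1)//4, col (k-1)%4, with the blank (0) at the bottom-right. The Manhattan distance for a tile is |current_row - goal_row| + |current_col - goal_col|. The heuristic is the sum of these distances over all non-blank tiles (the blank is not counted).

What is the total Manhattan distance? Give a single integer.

Tile 14: (0,0)->(3,1) = 4
Tile 12: (0,1)->(2,3) = 4
Tile 6: (0,2)->(1,1) = 2
Tile 9: (0,3)->(2,0) = 5
Tile 7: (1,0)->(1,2) = 2
Tile 8: (1,1)->(1,3) = 2
Tile 1: (1,3)->(0,0) = 4
Tile 10: (2,0)->(2,1) = 1
Tile 4: (2,1)->(0,3) = 4
Tile 3: (2,2)->(0,2) = 2
Tile 15: (2,3)->(3,2) = 2
Tile 13: (3,0)->(3,0) = 0
Tile 11: (3,1)->(2,2) = 2
Tile 2: (3,2)->(0,1) = 4
Tile 5: (3,3)->(1,0) = 5
Sum: 4 + 4 + 2 + 5 + 2 + 2 + 4 + 1 + 4 + 2 + 2 + 0 + 2 + 4 + 5 = 43

Answer: 43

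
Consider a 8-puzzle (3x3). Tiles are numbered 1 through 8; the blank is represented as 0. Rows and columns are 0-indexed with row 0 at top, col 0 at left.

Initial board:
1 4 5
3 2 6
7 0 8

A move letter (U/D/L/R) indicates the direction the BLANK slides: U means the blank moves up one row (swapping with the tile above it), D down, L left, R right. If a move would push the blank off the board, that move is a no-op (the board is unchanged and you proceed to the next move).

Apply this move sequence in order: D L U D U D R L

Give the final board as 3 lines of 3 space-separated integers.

Answer: 1 4 5
3 2 6
0 7 8

Derivation:
After move 1 (D):
1 4 5
3 2 6
7 0 8

After move 2 (L):
1 4 5
3 2 6
0 7 8

After move 3 (U):
1 4 5
0 2 6
3 7 8

After move 4 (D):
1 4 5
3 2 6
0 7 8

After move 5 (U):
1 4 5
0 2 6
3 7 8

After move 6 (D):
1 4 5
3 2 6
0 7 8

After move 7 (R):
1 4 5
3 2 6
7 0 8

After move 8 (L):
1 4 5
3 2 6
0 7 8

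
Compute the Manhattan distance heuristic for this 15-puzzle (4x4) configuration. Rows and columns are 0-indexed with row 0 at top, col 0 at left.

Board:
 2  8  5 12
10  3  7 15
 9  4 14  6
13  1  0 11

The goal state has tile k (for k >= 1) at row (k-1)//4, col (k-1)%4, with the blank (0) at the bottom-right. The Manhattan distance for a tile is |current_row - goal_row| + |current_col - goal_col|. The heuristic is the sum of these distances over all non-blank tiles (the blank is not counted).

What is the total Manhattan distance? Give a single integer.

Tile 2: (0,0)->(0,1) = 1
Tile 8: (0,1)->(1,3) = 3
Tile 5: (0,2)->(1,0) = 3
Tile 12: (0,3)->(2,3) = 2
Tile 10: (1,0)->(2,1) = 2
Tile 3: (1,1)->(0,2) = 2
Tile 7: (1,2)->(1,2) = 0
Tile 15: (1,3)->(3,2) = 3
Tile 9: (2,0)->(2,0) = 0
Tile 4: (2,1)->(0,3) = 4
Tile 14: (2,2)->(3,1) = 2
Tile 6: (2,3)->(1,1) = 3
Tile 13: (3,0)->(3,0) = 0
Tile 1: (3,1)->(0,0) = 4
Tile 11: (3,3)->(2,2) = 2
Sum: 1 + 3 + 3 + 2 + 2 + 2 + 0 + 3 + 0 + 4 + 2 + 3 + 0 + 4 + 2 = 31

Answer: 31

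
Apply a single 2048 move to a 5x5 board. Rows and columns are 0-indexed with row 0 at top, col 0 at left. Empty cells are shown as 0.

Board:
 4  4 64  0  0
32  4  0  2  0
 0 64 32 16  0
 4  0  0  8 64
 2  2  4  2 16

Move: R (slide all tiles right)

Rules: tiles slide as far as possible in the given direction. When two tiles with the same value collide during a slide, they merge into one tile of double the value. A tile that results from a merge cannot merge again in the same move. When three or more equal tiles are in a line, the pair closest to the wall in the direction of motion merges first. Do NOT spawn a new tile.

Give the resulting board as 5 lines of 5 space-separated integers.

Slide right:
row 0: [4, 4, 64, 0, 0] -> [0, 0, 0, 8, 64]
row 1: [32, 4, 0, 2, 0] -> [0, 0, 32, 4, 2]
row 2: [0, 64, 32, 16, 0] -> [0, 0, 64, 32, 16]
row 3: [4, 0, 0, 8, 64] -> [0, 0, 4, 8, 64]
row 4: [2, 2, 4, 2, 16] -> [0, 4, 4, 2, 16]

Answer:  0  0  0  8 64
 0  0 32  4  2
 0  0 64 32 16
 0  0  4  8 64
 0  4  4  2 16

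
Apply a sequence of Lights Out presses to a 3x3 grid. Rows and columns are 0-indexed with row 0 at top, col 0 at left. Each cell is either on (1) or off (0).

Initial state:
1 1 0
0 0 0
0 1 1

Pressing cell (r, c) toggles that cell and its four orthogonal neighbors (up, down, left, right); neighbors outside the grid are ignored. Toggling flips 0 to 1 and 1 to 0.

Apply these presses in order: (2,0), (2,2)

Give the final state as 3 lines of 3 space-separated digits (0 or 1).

Answer: 1 1 0
1 0 1
1 1 0

Derivation:
After press 1 at (2,0):
1 1 0
1 0 0
1 0 1

After press 2 at (2,2):
1 1 0
1 0 1
1 1 0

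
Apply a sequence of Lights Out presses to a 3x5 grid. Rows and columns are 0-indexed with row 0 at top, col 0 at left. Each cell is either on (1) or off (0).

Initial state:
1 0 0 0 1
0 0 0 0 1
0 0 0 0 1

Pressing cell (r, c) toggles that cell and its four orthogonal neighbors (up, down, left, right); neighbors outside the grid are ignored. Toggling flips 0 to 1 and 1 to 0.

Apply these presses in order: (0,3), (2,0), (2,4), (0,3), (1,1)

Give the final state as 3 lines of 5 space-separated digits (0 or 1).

Answer: 1 1 0 0 1
0 1 1 0 0
1 0 0 1 0

Derivation:
After press 1 at (0,3):
1 0 1 1 0
0 0 0 1 1
0 0 0 0 1

After press 2 at (2,0):
1 0 1 1 0
1 0 0 1 1
1 1 0 0 1

After press 3 at (2,4):
1 0 1 1 0
1 0 0 1 0
1 1 0 1 0

After press 4 at (0,3):
1 0 0 0 1
1 0 0 0 0
1 1 0 1 0

After press 5 at (1,1):
1 1 0 0 1
0 1 1 0 0
1 0 0 1 0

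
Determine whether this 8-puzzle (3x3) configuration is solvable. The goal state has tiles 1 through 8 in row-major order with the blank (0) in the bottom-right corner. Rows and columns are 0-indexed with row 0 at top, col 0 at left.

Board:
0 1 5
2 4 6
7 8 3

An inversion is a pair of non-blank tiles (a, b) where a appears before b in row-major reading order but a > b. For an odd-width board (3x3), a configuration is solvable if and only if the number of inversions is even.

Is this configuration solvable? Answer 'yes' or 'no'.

Answer: no

Derivation:
Inversions (pairs i<j in row-major order where tile[i] > tile[j] > 0): 7
7 is odd, so the puzzle is not solvable.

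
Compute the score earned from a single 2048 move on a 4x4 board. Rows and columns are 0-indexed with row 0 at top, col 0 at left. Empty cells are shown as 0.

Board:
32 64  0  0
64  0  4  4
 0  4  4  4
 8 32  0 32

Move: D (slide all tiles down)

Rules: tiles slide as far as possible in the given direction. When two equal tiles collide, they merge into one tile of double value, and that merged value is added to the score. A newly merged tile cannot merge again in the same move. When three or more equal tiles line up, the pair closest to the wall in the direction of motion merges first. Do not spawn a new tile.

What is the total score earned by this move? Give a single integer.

Answer: 16

Derivation:
Slide down:
col 0: [32, 64, 0, 8] -> [0, 32, 64, 8]  score +0 (running 0)
col 1: [64, 0, 4, 32] -> [0, 64, 4, 32]  score +0 (running 0)
col 2: [0, 4, 4, 0] -> [0, 0, 0, 8]  score +8 (running 8)
col 3: [0, 4, 4, 32] -> [0, 0, 8, 32]  score +8 (running 16)
Board after move:
 0  0  0  0
32 64  0  0
64  4  0  8
 8 32  8 32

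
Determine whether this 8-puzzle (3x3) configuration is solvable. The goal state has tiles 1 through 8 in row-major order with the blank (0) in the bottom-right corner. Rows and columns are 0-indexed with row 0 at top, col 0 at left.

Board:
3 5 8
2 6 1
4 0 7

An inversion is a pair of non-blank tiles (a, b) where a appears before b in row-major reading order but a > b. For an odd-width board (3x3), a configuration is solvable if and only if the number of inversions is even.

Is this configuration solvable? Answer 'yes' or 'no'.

Inversions (pairs i<j in row-major order where tile[i] > tile[j] > 0): 13
13 is odd, so the puzzle is not solvable.

Answer: no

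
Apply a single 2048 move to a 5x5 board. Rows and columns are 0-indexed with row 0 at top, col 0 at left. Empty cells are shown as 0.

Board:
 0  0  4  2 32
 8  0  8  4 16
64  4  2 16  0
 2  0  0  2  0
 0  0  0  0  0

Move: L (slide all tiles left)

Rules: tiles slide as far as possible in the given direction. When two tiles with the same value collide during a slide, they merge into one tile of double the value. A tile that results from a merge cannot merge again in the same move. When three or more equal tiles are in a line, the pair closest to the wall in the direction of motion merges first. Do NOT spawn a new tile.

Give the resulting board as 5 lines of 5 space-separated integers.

Slide left:
row 0: [0, 0, 4, 2, 32] -> [4, 2, 32, 0, 0]
row 1: [8, 0, 8, 4, 16] -> [16, 4, 16, 0, 0]
row 2: [64, 4, 2, 16, 0] -> [64, 4, 2, 16, 0]
row 3: [2, 0, 0, 2, 0] -> [4, 0, 0, 0, 0]
row 4: [0, 0, 0, 0, 0] -> [0, 0, 0, 0, 0]

Answer:  4  2 32  0  0
16  4 16  0  0
64  4  2 16  0
 4  0  0  0  0
 0  0  0  0  0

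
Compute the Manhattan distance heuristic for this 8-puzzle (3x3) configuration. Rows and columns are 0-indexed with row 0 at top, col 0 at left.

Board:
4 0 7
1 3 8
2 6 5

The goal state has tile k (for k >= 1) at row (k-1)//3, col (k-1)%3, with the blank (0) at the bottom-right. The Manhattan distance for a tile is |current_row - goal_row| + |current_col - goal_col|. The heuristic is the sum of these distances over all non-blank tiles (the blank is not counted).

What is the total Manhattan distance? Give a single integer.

Tile 4: at (0,0), goal (1,0), distance |0-1|+|0-0| = 1
Tile 7: at (0,2), goal (2,0), distance |0-2|+|2-0| = 4
Tile 1: at (1,0), goal (0,0), distance |1-0|+|0-0| = 1
Tile 3: at (1,1), goal (0,2), distance |1-0|+|1-2| = 2
Tile 8: at (1,2), goal (2,1), distance |1-2|+|2-1| = 2
Tile 2: at (2,0), goal (0,1), distance |2-0|+|0-1| = 3
Tile 6: at (2,1), goal (1,2), distance |2-1|+|1-2| = 2
Tile 5: at (2,2), goal (1,1), distance |2-1|+|2-1| = 2
Sum: 1 + 4 + 1 + 2 + 2 + 3 + 2 + 2 = 17

Answer: 17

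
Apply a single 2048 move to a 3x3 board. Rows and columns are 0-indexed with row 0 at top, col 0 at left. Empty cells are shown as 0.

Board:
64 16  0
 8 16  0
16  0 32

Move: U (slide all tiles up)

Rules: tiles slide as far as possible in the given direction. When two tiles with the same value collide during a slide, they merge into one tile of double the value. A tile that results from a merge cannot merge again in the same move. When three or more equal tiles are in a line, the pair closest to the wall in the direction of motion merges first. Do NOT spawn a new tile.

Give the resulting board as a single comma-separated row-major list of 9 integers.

Slide up:
col 0: [64, 8, 16] -> [64, 8, 16]
col 1: [16, 16, 0] -> [32, 0, 0]
col 2: [0, 0, 32] -> [32, 0, 0]

Answer: 64, 32, 32, 8, 0, 0, 16, 0, 0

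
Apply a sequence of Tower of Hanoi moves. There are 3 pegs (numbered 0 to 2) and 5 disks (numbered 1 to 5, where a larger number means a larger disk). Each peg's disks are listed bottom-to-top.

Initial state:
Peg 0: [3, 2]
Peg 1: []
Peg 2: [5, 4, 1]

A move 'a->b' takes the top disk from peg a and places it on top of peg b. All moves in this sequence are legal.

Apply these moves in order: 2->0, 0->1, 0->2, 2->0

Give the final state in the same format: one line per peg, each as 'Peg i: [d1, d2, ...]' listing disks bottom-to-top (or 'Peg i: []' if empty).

After move 1 (2->0):
Peg 0: [3, 2, 1]
Peg 1: []
Peg 2: [5, 4]

After move 2 (0->1):
Peg 0: [3, 2]
Peg 1: [1]
Peg 2: [5, 4]

After move 3 (0->2):
Peg 0: [3]
Peg 1: [1]
Peg 2: [5, 4, 2]

After move 4 (2->0):
Peg 0: [3, 2]
Peg 1: [1]
Peg 2: [5, 4]

Answer: Peg 0: [3, 2]
Peg 1: [1]
Peg 2: [5, 4]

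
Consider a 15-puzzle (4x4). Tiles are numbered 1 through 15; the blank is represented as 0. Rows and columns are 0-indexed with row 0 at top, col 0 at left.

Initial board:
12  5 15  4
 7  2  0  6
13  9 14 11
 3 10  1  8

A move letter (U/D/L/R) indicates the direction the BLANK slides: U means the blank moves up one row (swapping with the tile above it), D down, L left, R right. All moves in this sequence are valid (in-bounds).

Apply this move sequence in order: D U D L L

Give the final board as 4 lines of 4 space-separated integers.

Answer: 12  5 15  4
 7  2 14  6
 0 13  9 11
 3 10  1  8

Derivation:
After move 1 (D):
12  5 15  4
 7  2 14  6
13  9  0 11
 3 10  1  8

After move 2 (U):
12  5 15  4
 7  2  0  6
13  9 14 11
 3 10  1  8

After move 3 (D):
12  5 15  4
 7  2 14  6
13  9  0 11
 3 10  1  8

After move 4 (L):
12  5 15  4
 7  2 14  6
13  0  9 11
 3 10  1  8

After move 5 (L):
12  5 15  4
 7  2 14  6
 0 13  9 11
 3 10  1  8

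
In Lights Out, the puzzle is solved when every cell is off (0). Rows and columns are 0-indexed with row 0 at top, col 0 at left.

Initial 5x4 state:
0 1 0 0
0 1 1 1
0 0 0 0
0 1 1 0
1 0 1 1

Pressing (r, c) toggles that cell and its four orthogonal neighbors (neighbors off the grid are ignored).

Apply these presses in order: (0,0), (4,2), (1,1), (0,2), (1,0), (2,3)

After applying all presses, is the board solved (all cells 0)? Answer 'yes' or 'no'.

After press 1 at (0,0):
1 0 0 0
1 1 1 1
0 0 0 0
0 1 1 0
1 0 1 1

After press 2 at (4,2):
1 0 0 0
1 1 1 1
0 0 0 0
0 1 0 0
1 1 0 0

After press 3 at (1,1):
1 1 0 0
0 0 0 1
0 1 0 0
0 1 0 0
1 1 0 0

After press 4 at (0,2):
1 0 1 1
0 0 1 1
0 1 0 0
0 1 0 0
1 1 0 0

After press 5 at (1,0):
0 0 1 1
1 1 1 1
1 1 0 0
0 1 0 0
1 1 0 0

After press 6 at (2,3):
0 0 1 1
1 1 1 0
1 1 1 1
0 1 0 1
1 1 0 0

Lights still on: 13

Answer: no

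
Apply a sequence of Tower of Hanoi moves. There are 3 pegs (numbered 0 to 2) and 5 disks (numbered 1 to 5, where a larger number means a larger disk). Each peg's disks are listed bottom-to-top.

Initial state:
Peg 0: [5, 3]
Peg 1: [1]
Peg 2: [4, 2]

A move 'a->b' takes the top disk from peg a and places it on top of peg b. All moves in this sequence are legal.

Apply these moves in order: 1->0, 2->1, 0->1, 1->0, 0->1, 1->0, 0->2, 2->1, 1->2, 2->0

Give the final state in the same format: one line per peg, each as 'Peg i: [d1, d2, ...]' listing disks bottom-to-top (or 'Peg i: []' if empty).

After move 1 (1->0):
Peg 0: [5, 3, 1]
Peg 1: []
Peg 2: [4, 2]

After move 2 (2->1):
Peg 0: [5, 3, 1]
Peg 1: [2]
Peg 2: [4]

After move 3 (0->1):
Peg 0: [5, 3]
Peg 1: [2, 1]
Peg 2: [4]

After move 4 (1->0):
Peg 0: [5, 3, 1]
Peg 1: [2]
Peg 2: [4]

After move 5 (0->1):
Peg 0: [5, 3]
Peg 1: [2, 1]
Peg 2: [4]

After move 6 (1->0):
Peg 0: [5, 3, 1]
Peg 1: [2]
Peg 2: [4]

After move 7 (0->2):
Peg 0: [5, 3]
Peg 1: [2]
Peg 2: [4, 1]

After move 8 (2->1):
Peg 0: [5, 3]
Peg 1: [2, 1]
Peg 2: [4]

After move 9 (1->2):
Peg 0: [5, 3]
Peg 1: [2]
Peg 2: [4, 1]

After move 10 (2->0):
Peg 0: [5, 3, 1]
Peg 1: [2]
Peg 2: [4]

Answer: Peg 0: [5, 3, 1]
Peg 1: [2]
Peg 2: [4]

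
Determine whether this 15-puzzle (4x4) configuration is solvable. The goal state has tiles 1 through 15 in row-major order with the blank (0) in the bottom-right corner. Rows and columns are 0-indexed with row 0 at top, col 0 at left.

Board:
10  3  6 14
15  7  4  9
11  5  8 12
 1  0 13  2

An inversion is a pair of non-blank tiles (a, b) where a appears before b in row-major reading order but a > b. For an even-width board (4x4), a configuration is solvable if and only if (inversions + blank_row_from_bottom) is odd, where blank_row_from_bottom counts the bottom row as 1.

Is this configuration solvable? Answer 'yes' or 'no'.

Inversions: 56
Blank is in row 3 (0-indexed from top), which is row 1 counting from the bottom (bottom = 1).
56 + 1 = 57, which is odd, so the puzzle is solvable.

Answer: yes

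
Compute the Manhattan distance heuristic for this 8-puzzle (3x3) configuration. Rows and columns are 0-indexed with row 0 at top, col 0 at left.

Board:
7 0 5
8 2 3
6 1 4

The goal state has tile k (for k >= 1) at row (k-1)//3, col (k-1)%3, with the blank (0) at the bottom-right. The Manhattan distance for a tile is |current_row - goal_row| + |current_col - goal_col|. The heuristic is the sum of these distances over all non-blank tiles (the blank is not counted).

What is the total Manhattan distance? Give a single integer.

Tile 7: (0,0)->(2,0) = 2
Tile 5: (0,2)->(1,1) = 2
Tile 8: (1,0)->(2,1) = 2
Tile 2: (1,1)->(0,1) = 1
Tile 3: (1,2)->(0,2) = 1
Tile 6: (2,0)->(1,2) = 3
Tile 1: (2,1)->(0,0) = 3
Tile 4: (2,2)->(1,0) = 3
Sum: 2 + 2 + 2 + 1 + 1 + 3 + 3 + 3 = 17

Answer: 17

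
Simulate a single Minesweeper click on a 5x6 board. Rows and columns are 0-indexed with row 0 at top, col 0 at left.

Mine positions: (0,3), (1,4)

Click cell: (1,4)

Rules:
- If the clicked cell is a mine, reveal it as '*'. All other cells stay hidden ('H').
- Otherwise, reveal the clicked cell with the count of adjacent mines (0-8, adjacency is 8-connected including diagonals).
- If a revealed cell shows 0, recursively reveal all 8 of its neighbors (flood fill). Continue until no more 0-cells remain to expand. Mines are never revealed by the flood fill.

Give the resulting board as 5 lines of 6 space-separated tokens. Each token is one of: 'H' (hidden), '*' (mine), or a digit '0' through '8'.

H H H H H H
H H H H * H
H H H H H H
H H H H H H
H H H H H H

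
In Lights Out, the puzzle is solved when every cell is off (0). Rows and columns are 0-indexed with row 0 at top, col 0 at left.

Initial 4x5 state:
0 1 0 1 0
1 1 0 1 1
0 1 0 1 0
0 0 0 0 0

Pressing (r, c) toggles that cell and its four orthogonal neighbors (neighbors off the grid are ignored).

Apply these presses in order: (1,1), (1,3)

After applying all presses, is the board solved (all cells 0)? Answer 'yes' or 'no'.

After press 1 at (1,1):
0 0 0 1 0
0 0 1 1 1
0 0 0 1 0
0 0 0 0 0

After press 2 at (1,3):
0 0 0 0 0
0 0 0 0 0
0 0 0 0 0
0 0 0 0 0

Lights still on: 0

Answer: yes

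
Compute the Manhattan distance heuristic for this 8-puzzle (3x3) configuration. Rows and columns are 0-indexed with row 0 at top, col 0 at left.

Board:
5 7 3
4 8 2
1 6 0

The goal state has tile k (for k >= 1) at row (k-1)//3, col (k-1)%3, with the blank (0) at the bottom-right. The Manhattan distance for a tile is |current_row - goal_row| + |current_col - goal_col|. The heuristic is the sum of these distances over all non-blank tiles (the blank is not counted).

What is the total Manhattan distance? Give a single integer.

Tile 5: (0,0)->(1,1) = 2
Tile 7: (0,1)->(2,0) = 3
Tile 3: (0,2)->(0,2) = 0
Tile 4: (1,0)->(1,0) = 0
Tile 8: (1,1)->(2,1) = 1
Tile 2: (1,2)->(0,1) = 2
Tile 1: (2,0)->(0,0) = 2
Tile 6: (2,1)->(1,2) = 2
Sum: 2 + 3 + 0 + 0 + 1 + 2 + 2 + 2 = 12

Answer: 12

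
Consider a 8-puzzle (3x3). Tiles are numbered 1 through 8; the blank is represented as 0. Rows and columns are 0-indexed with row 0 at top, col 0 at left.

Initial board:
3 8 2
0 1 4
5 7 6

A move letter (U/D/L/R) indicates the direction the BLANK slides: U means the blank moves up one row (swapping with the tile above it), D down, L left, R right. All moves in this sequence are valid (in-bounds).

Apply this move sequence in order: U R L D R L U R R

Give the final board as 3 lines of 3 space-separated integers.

After move 1 (U):
0 8 2
3 1 4
5 7 6

After move 2 (R):
8 0 2
3 1 4
5 7 6

After move 3 (L):
0 8 2
3 1 4
5 7 6

After move 4 (D):
3 8 2
0 1 4
5 7 6

After move 5 (R):
3 8 2
1 0 4
5 7 6

After move 6 (L):
3 8 2
0 1 4
5 7 6

After move 7 (U):
0 8 2
3 1 4
5 7 6

After move 8 (R):
8 0 2
3 1 4
5 7 6

After move 9 (R):
8 2 0
3 1 4
5 7 6

Answer: 8 2 0
3 1 4
5 7 6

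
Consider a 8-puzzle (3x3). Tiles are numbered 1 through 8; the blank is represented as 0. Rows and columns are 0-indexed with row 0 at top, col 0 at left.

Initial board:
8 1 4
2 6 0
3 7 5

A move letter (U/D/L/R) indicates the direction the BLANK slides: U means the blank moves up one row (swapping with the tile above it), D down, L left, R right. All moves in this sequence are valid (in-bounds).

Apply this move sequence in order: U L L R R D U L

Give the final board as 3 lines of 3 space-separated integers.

After move 1 (U):
8 1 0
2 6 4
3 7 5

After move 2 (L):
8 0 1
2 6 4
3 7 5

After move 3 (L):
0 8 1
2 6 4
3 7 5

After move 4 (R):
8 0 1
2 6 4
3 7 5

After move 5 (R):
8 1 0
2 6 4
3 7 5

After move 6 (D):
8 1 4
2 6 0
3 7 5

After move 7 (U):
8 1 0
2 6 4
3 7 5

After move 8 (L):
8 0 1
2 6 4
3 7 5

Answer: 8 0 1
2 6 4
3 7 5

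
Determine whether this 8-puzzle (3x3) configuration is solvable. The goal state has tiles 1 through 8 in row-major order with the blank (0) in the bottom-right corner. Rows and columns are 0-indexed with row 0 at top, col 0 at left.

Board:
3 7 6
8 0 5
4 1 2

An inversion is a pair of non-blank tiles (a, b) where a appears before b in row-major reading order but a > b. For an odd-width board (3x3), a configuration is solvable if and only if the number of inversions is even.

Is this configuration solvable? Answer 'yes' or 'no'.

Inversions (pairs i<j in row-major order where tile[i] > tile[j] > 0): 20
20 is even, so the puzzle is solvable.

Answer: yes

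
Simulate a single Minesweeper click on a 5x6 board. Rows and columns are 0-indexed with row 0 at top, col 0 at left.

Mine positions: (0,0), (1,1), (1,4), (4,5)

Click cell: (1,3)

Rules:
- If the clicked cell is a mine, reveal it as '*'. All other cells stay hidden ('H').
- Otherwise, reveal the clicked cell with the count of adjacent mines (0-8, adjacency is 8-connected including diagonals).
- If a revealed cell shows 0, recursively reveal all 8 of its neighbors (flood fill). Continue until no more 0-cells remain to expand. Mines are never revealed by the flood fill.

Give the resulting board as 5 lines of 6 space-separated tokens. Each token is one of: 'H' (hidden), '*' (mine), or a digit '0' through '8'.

H H H H H H
H H H 1 H H
H H H H H H
H H H H H H
H H H H H H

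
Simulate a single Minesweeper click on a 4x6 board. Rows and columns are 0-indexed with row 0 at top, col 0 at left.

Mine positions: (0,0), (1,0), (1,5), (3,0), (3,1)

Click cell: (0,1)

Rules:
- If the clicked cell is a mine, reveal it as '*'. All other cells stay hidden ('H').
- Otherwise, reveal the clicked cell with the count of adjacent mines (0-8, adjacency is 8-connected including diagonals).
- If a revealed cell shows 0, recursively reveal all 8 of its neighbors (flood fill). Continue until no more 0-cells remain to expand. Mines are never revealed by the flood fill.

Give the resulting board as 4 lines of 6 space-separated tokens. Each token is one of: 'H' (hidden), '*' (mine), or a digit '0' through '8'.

H 2 H H H H
H H H H H H
H H H H H H
H H H H H H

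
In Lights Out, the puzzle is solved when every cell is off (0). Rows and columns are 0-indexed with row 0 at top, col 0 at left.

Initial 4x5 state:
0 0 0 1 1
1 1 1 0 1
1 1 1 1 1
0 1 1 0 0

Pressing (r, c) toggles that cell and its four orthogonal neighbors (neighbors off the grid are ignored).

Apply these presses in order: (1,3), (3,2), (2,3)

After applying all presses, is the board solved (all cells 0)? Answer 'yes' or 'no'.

After press 1 at (1,3):
0 0 0 0 1
1 1 0 1 0
1 1 1 0 1
0 1 1 0 0

After press 2 at (3,2):
0 0 0 0 1
1 1 0 1 0
1 1 0 0 1
0 0 0 1 0

After press 3 at (2,3):
0 0 0 0 1
1 1 0 0 0
1 1 1 1 0
0 0 0 0 0

Lights still on: 7

Answer: no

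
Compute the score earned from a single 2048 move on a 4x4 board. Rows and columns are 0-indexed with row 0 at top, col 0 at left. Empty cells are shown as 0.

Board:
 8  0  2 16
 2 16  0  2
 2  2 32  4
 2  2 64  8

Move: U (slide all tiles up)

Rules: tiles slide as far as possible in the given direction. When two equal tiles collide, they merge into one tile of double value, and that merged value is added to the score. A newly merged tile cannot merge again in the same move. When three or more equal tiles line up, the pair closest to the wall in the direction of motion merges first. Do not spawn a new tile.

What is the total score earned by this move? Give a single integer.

Slide up:
col 0: [8, 2, 2, 2] -> [8, 4, 2, 0]  score +4 (running 4)
col 1: [0, 16, 2, 2] -> [16, 4, 0, 0]  score +4 (running 8)
col 2: [2, 0, 32, 64] -> [2, 32, 64, 0]  score +0 (running 8)
col 3: [16, 2, 4, 8] -> [16, 2, 4, 8]  score +0 (running 8)
Board after move:
 8 16  2 16
 4  4 32  2
 2  0 64  4
 0  0  0  8

Answer: 8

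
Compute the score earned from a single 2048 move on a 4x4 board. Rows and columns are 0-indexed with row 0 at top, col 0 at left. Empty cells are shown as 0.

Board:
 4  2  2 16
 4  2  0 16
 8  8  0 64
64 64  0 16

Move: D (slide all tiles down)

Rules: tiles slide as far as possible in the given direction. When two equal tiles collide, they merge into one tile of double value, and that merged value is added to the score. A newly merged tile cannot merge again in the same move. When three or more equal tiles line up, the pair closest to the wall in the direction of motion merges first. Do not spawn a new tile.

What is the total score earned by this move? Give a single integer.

Answer: 44

Derivation:
Slide down:
col 0: [4, 4, 8, 64] -> [0, 8, 8, 64]  score +8 (running 8)
col 1: [2, 2, 8, 64] -> [0, 4, 8, 64]  score +4 (running 12)
col 2: [2, 0, 0, 0] -> [0, 0, 0, 2]  score +0 (running 12)
col 3: [16, 16, 64, 16] -> [0, 32, 64, 16]  score +32 (running 44)
Board after move:
 0  0  0  0
 8  4  0 32
 8  8  0 64
64 64  2 16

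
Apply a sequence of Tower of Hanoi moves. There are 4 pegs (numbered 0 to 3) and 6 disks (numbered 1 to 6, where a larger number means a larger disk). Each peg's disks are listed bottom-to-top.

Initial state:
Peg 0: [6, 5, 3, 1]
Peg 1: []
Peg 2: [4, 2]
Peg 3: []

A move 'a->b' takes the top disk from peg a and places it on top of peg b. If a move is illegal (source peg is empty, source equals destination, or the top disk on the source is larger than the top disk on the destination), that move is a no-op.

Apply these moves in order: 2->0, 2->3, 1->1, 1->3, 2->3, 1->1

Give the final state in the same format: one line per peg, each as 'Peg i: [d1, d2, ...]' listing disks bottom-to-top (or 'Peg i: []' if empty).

Answer: Peg 0: [6, 5, 3, 1]
Peg 1: []
Peg 2: [4]
Peg 3: [2]

Derivation:
After move 1 (2->0):
Peg 0: [6, 5, 3, 1]
Peg 1: []
Peg 2: [4, 2]
Peg 3: []

After move 2 (2->3):
Peg 0: [6, 5, 3, 1]
Peg 1: []
Peg 2: [4]
Peg 3: [2]

After move 3 (1->1):
Peg 0: [6, 5, 3, 1]
Peg 1: []
Peg 2: [4]
Peg 3: [2]

After move 4 (1->3):
Peg 0: [6, 5, 3, 1]
Peg 1: []
Peg 2: [4]
Peg 3: [2]

After move 5 (2->3):
Peg 0: [6, 5, 3, 1]
Peg 1: []
Peg 2: [4]
Peg 3: [2]

After move 6 (1->1):
Peg 0: [6, 5, 3, 1]
Peg 1: []
Peg 2: [4]
Peg 3: [2]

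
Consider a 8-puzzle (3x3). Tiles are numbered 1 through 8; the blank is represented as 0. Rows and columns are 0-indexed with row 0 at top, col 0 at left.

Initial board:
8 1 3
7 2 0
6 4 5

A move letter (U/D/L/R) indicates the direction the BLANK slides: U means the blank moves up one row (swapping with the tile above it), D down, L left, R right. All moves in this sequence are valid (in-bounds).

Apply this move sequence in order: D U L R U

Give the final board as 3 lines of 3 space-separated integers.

After move 1 (D):
8 1 3
7 2 5
6 4 0

After move 2 (U):
8 1 3
7 2 0
6 4 5

After move 3 (L):
8 1 3
7 0 2
6 4 5

After move 4 (R):
8 1 3
7 2 0
6 4 5

After move 5 (U):
8 1 0
7 2 3
6 4 5

Answer: 8 1 0
7 2 3
6 4 5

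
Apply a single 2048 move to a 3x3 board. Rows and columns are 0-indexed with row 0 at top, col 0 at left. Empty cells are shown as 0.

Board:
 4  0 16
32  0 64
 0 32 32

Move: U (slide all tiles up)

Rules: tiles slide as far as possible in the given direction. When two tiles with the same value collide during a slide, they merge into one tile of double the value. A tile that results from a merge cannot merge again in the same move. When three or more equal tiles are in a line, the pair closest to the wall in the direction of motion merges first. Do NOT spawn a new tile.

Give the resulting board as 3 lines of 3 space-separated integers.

Answer:  4 32 16
32  0 64
 0  0 32

Derivation:
Slide up:
col 0: [4, 32, 0] -> [4, 32, 0]
col 1: [0, 0, 32] -> [32, 0, 0]
col 2: [16, 64, 32] -> [16, 64, 32]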